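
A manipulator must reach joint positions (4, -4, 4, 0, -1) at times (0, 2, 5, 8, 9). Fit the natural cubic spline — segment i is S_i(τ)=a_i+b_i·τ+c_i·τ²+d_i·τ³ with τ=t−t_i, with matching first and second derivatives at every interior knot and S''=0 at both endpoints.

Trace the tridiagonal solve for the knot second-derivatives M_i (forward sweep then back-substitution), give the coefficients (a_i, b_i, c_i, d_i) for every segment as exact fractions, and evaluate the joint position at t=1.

  seg 0: a=4 b=-325/57 c=0 d=97/228
  seg 1: a=-4 b=-34/57 c=97/38 d=-167/342
  seg 2: a=4 b=175/114 c=-35/19 d=101/342
  seg 3: a=0 b=-88/57 c=31/38 d=-31/114
S(1) = -97/76

Δ: Δ0=-4, Δ1=8/3, Δ2=-4/3, Δ3=-1
row 1: diag=10, rhs=40; c'=3/10, d'=4
row 2: denom=12−3·3/10=111/10; d'=(-24−3·4)/(111/10)=-120/37
row 3: denom=8−3·10/37=266/37; d'=(2−3·-120/37)/(266/37)=31/19
back: M3=31/19
back: M2=-120/37−10/37·31/19=-70/19
back: M1=4−3/10·-70/19=97/19
M: M0=0, M1=97/19, M2=-70/19, M3=31/19, M4=0
seg 0: a=4, c=M0/2=0, d=(M1−M0)/(6·2)=97/228, b=Δ0−h0·(2M0+M1)/6=-325/57
seg 1: a=-4, c=M1/2=97/38, d=(M2−M1)/(6·3)=-167/342, b=Δ1−h1·(2M1+M2)/6=-34/57
seg 2: a=4, c=M2/2=-35/19, d=(M3−M2)/(6·3)=101/342, b=Δ2−h2·(2M2+M3)/6=175/114
seg 3: a=0, c=M3/2=31/38, d=(M4−M3)/(6·1)=-31/114, b=Δ3−h3·(2M3+M4)/6=-88/57
t_q=1 → seg 0, τ=1; S=4+-325/57·τ+0·τ²+97/228·τ³=-97/76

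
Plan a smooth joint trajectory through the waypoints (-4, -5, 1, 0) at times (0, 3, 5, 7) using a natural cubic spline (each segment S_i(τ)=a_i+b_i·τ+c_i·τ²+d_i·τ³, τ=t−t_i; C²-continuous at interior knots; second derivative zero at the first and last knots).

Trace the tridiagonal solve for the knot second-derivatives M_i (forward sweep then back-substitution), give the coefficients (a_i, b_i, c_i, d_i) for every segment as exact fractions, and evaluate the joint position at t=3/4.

  seg 0: a=-4 b=-379/228 c=0 d=101/684
  seg 1: a=-5 b=265/114 c=101/76 d=-113/228
  seg 2: a=1 b=193/114 c=-125/76 d=125/456
S(3/4) = -25217/4864

Δ: Δ0=-1/3, Δ1=3, Δ2=-1/2
row 1: diag=10, rhs=20; c'=1/5, d'=2
row 2: denom=8−2·1/5=38/5; d'=(-21−2·2)/(38/5)=-125/38
back: M2=-125/38
back: M1=2−1/5·-125/38=101/38
M: M0=0, M1=101/38, M2=-125/38, M3=0
seg 0: a=-4, c=M0/2=0, d=(M1−M0)/(6·3)=101/684, b=Δ0−h0·(2M0+M1)/6=-379/228
seg 1: a=-5, c=M1/2=101/76, d=(M2−M1)/(6·2)=-113/228, b=Δ1−h1·(2M1+M2)/6=265/114
seg 2: a=1, c=M2/2=-125/76, d=(M3−M2)/(6·2)=125/456, b=Δ2−h2·(2M2+M3)/6=193/114
t_q=3/4 → seg 0, τ=3/4; S=-4+-379/228·τ+0·τ²+101/684·τ³=-25217/4864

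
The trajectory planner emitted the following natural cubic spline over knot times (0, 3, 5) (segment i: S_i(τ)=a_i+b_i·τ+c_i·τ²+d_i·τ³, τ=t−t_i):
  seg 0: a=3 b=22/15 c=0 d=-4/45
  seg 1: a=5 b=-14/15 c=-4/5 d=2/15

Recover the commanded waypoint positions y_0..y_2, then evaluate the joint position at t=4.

y_0 = S_0(0) = a_0 = 3
y_1 = S_1(0) = a_1 = 5
y_2 = S_1(2) = 1
t_q=4 is in segment 1 (τ=1); S_1(τ)=17/5

y_0=3 y_1=5 y_2=1
S(4) = 17/5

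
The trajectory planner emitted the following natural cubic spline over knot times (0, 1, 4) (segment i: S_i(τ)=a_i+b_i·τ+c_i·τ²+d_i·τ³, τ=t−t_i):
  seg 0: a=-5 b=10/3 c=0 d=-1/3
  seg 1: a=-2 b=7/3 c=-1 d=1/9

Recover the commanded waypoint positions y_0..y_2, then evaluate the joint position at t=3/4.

y_0=-5 y_1=-2 y_2=-1
S(3/4) = -169/64

y_0 = S_0(0) = a_0 = -5
y_1 = S_1(0) = a_1 = -2
y_2 = S_1(3) = -1
t_q=3/4 is in segment 0 (τ=3/4); S_0(τ)=-169/64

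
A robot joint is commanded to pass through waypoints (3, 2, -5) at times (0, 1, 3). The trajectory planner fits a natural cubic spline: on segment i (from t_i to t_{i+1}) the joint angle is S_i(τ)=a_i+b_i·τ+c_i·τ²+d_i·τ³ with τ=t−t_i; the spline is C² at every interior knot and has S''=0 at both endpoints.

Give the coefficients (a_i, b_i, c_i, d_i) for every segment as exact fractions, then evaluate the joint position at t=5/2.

Δ: Δ0=-1, Δ1=-7/2
row 1: diag=6, rhs=-15; c'=1/3, d'=-5/2
back: M1=-5/2
M: M0=0, M1=-5/2, M2=0
seg 0: a=3, c=M0/2=0, d=(M1−M0)/(6·1)=-5/12, b=Δ0−h0·(2M0+M1)/6=-7/12
seg 1: a=2, c=M1/2=-5/4, d=(M2−M1)/(6·2)=5/24, b=Δ1−h1·(2M1+M2)/6=-11/6
t_q=5/2 → seg 1, τ=3/2; S=2+-11/6·τ+-5/4·τ²+5/24·τ³=-183/64

  seg 0: a=3 b=-7/12 c=0 d=-5/12
  seg 1: a=2 b=-11/6 c=-5/4 d=5/24
S(5/2) = -183/64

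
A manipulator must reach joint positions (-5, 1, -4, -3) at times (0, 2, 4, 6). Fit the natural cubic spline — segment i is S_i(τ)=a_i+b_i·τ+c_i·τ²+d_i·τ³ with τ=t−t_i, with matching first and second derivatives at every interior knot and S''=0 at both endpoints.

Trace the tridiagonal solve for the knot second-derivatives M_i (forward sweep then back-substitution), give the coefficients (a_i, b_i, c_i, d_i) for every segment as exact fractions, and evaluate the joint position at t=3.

  seg 0: a=-5 b=14/3 c=0 d=-5/12
  seg 1: a=1 b=-1/3 c=-5/2 d=17/24
  seg 2: a=-4 b=-11/6 c=7/4 d=-7/24
S(3) = -9/8

Δ: Δ0=3, Δ1=-5/2, Δ2=1/2
row 1: diag=8, rhs=-33; c'=1/4, d'=-33/8
row 2: denom=8−2·1/4=15/2; d'=(18−2·-33/8)/(15/2)=7/2
back: M2=7/2
back: M1=-33/8−1/4·7/2=-5
M: M0=0, M1=-5, M2=7/2, M3=0
seg 0: a=-5, c=M0/2=0, d=(M1−M0)/(6·2)=-5/12, b=Δ0−h0·(2M0+M1)/6=14/3
seg 1: a=1, c=M1/2=-5/2, d=(M2−M1)/(6·2)=17/24, b=Δ1−h1·(2M1+M2)/6=-1/3
seg 2: a=-4, c=M2/2=7/4, d=(M3−M2)/(6·2)=-7/24, b=Δ2−h2·(2M2+M3)/6=-11/6
t_q=3 → seg 1, τ=1; S=1+-1/3·τ+-5/2·τ²+17/24·τ³=-9/8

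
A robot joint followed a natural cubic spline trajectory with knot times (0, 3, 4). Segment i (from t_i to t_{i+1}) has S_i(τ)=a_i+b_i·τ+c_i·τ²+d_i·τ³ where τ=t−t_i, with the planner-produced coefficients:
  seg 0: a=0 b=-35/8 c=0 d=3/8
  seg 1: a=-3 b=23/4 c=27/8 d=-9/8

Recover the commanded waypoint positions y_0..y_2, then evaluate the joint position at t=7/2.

y_0=0 y_1=-3 y_2=5
S(7/2) = 37/64

y_0 = S_0(0) = a_0 = 0
y_1 = S_1(0) = a_1 = -3
y_2 = S_1(1) = 5
t_q=7/2 is in segment 1 (τ=1/2); S_1(τ)=37/64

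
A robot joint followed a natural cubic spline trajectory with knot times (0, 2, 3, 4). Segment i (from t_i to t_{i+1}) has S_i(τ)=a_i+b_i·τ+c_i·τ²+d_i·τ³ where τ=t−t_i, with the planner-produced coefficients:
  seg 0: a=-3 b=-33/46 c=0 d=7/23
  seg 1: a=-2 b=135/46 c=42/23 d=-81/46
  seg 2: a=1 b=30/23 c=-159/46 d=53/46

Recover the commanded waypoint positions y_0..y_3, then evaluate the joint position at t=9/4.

y_0 = S_0(0) = a_0 = -3
y_1 = S_1(0) = a_1 = -2
y_2 = S_2(0) = a_2 = 1
y_3 = S_2(1) = 0
t_q=9/4 is in segment 1 (τ=1/4); S_1(τ)=-151/128

y_0=-3 y_1=-2 y_2=1 y_3=0
S(9/4) = -151/128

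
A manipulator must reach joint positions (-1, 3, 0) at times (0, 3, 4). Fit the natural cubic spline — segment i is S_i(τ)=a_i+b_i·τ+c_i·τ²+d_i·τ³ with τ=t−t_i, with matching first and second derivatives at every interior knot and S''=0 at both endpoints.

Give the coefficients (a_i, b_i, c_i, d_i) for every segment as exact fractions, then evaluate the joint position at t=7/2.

  seg 0: a=-1 b=71/24 c=0 d=-13/72
  seg 1: a=3 b=-23/12 c=-13/8 d=13/24
S(7/2) = 109/64

Δ: Δ0=4/3, Δ1=-3
row 1: diag=8, rhs=-26; c'=1/8, d'=-13/4
back: M1=-13/4
M: M0=0, M1=-13/4, M2=0
seg 0: a=-1, c=M0/2=0, d=(M1−M0)/(6·3)=-13/72, b=Δ0−h0·(2M0+M1)/6=71/24
seg 1: a=3, c=M1/2=-13/8, d=(M2−M1)/(6·1)=13/24, b=Δ1−h1·(2M1+M2)/6=-23/12
t_q=7/2 → seg 1, τ=1/2; S=3+-23/12·τ+-13/8·τ²+13/24·τ³=109/64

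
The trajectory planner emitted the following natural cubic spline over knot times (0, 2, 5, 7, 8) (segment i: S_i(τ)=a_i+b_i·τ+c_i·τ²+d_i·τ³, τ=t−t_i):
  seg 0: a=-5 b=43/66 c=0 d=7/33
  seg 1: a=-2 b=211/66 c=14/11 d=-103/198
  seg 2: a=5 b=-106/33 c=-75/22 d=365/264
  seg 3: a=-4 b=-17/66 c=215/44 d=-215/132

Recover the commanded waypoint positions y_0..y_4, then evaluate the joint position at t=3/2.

y_0 = S_0(0) = a_0 = -5
y_1 = S_1(0) = a_1 = -2
y_2 = S_2(0) = a_2 = 5
y_3 = S_3(0) = a_3 = -4
y_4 = S_3(1) = -1
t_q=3/2 is in segment 0 (τ=3/2); S_0(τ)=-291/88

y_0=-5 y_1=-2 y_2=5 y_3=-4 y_4=-1
S(3/2) = -291/88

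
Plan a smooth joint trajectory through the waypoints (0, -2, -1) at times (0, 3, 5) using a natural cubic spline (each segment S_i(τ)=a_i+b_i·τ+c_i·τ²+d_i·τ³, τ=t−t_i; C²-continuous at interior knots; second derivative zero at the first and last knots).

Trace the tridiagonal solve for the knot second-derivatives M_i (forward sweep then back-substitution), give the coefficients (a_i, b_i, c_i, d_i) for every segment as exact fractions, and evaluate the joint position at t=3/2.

  seg 0: a=0 b=-61/60 c=0 d=7/180
  seg 1: a=-2 b=1/30 c=7/20 d=-7/120
S(3/2) = -223/160

Δ: Δ0=-2/3, Δ1=1/2
row 1: diag=10, rhs=7; c'=1/5, d'=7/10
back: M1=7/10
M: M0=0, M1=7/10, M2=0
seg 0: a=0, c=M0/2=0, d=(M1−M0)/(6·3)=7/180, b=Δ0−h0·(2M0+M1)/6=-61/60
seg 1: a=-2, c=M1/2=7/20, d=(M2−M1)/(6·2)=-7/120, b=Δ1−h1·(2M1+M2)/6=1/30
t_q=3/2 → seg 0, τ=3/2; S=0+-61/60·τ+0·τ²+7/180·τ³=-223/160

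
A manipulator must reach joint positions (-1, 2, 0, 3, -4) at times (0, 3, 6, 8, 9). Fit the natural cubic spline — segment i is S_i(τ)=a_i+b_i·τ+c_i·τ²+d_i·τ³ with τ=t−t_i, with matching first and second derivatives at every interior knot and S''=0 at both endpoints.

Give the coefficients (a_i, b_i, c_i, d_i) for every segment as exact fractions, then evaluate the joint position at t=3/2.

Δ: Δ0=1, Δ1=-2/3, Δ2=3/2, Δ3=-7
row 1: diag=12, rhs=-10; c'=1/4, d'=-5/6
row 2: denom=10−3·1/4=37/4; d'=(13−3·-5/6)/(37/4)=62/37
row 3: denom=6−2·8/37=206/37; d'=(-51−2·62/37)/(206/37)=-2011/206
back: M3=-2011/206
back: M2=62/37−8/37·-2011/206=390/103
back: M1=-5/6−1/4·390/103=-550/309
M: M0=0, M1=-550/309, M2=390/103, M3=-2011/206, M4=0
seg 0: a=-1, c=M0/2=0, d=(M1−M0)/(6·3)=-275/2781, b=Δ0−h0·(2M0+M1)/6=584/309
seg 1: a=2, c=M1/2=-275/309, d=(M2−M1)/(6·3)=860/2781, b=Δ1−h1·(2M1+M2)/6=-241/309
seg 2: a=0, c=M2/2=195/103, d=(M3−M2)/(6·2)=-2791/2472, b=Δ2−h2·(2M2+M3)/6=689/309
seg 3: a=3, c=M3/2=-2011/412, d=(M4−M3)/(6·1)=2011/1236, b=Δ3−h3·(2M3+M4)/6=-2315/618
t_q=3/2 → seg 0, τ=3/2; S=-1+584/309·τ+0·τ²+-275/2781·τ³=1237/824

  seg 0: a=-1 b=584/309 c=0 d=-275/2781
  seg 1: a=2 b=-241/309 c=-275/309 d=860/2781
  seg 2: a=0 b=689/309 c=195/103 d=-2791/2472
  seg 3: a=3 b=-2315/618 c=-2011/412 d=2011/1236
S(3/2) = 1237/824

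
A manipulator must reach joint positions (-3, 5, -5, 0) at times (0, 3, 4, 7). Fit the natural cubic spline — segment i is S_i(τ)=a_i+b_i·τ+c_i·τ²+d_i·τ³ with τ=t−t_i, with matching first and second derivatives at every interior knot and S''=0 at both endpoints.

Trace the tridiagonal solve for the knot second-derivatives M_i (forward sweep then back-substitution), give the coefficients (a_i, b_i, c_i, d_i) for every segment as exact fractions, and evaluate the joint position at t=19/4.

  seg 0: a=-3 b=169/21 c=0 d=-113/189
  seg 1: a=5 b=-170/21 c=-113/21 d=73/21
  seg 2: a=-5 b=-59/7 c=106/21 d=-106/189
S(19/4) = -279/32

Δ: Δ0=8/3, Δ1=-10, Δ2=5/3
row 1: diag=8, rhs=-76; c'=1/8, d'=-19/2
row 2: denom=8−1·1/8=63/8; d'=(70−1·-19/2)/(63/8)=212/21
back: M2=212/21
back: M1=-19/2−1/8·212/21=-226/21
M: M0=0, M1=-226/21, M2=212/21, M3=0
seg 0: a=-3, c=M0/2=0, d=(M1−M0)/(6·3)=-113/189, b=Δ0−h0·(2M0+M1)/6=169/21
seg 1: a=5, c=M1/2=-113/21, d=(M2−M1)/(6·1)=73/21, b=Δ1−h1·(2M1+M2)/6=-170/21
seg 2: a=-5, c=M2/2=106/21, d=(M3−M2)/(6·3)=-106/189, b=Δ2−h2·(2M2+M3)/6=-59/7
t_q=19/4 → seg 2, τ=3/4; S=-5+-59/7·τ+106/21·τ²+-106/189·τ³=-279/32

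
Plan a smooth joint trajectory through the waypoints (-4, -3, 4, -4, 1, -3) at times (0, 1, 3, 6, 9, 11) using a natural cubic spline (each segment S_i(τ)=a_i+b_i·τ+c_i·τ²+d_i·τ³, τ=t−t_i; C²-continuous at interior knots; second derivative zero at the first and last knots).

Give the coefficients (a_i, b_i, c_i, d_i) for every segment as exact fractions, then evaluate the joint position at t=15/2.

Δ: Δ0=1, Δ1=7/2, Δ2=-8/3, Δ3=5/3, Δ4=-2
row 1: diag=6, rhs=15; c'=1/3, d'=5/2
row 2: denom=10−2·1/3=28/3; d'=(-37−2·5/2)/(28/3)=-9/2
row 3: denom=12−3·9/28=309/28; d'=(26−3·-9/2)/(309/28)=1106/309
row 4: denom=10−3·28/103=946/103; d'=(-22−3·1106/309)/(946/103)=-1686/473
back: M4=-1686/473
back: M3=1106/309−28/103·-1686/473=6454/1419
back: M2=-9/2−9/28·6454/1419=-2820/473
back: M1=5/2−1/3·-2820/473=4245/946
M: M0=0, M1=4245/946, M2=-2820/473, M3=6454/1419, M4=-1686/473, M5=0
seg 0: a=-4, c=M0/2=0, d=(M1−M0)/(6·1)=1415/1892, b=Δ0−h0·(2M0+M1)/6=477/1892
seg 1: a=-3, c=M1/2=4245/1892, d=(M2−M1)/(6·2)=-3295/3784, b=Δ1−h1·(2M1+M2)/6=2361/946
seg 2: a=4, c=M2/2=-1410/473, d=(M3−M2)/(6·3)=7457/12771, b=Δ2−h2·(2M2+M3)/6=483/473
seg 3: a=-4, c=M3/2=3227/1419, d=(M4−M3)/(6·3)=-5756/12771, b=Δ3−h3·(2M3+M4)/6=-520/473
seg 4: a=1, c=M4/2=-843/473, d=(M5−M4)/(6·2)=281/946, b=Δ4−h4·(2M4+M5)/6=178/473
t_q=15/2 → seg 3, τ=3/2; S=-4+-520/473·τ+3227/1419·τ²+-5756/12771·τ³=-3885/1892

  seg 0: a=-4 b=477/1892 c=0 d=1415/1892
  seg 1: a=-3 b=2361/946 c=4245/1892 d=-3295/3784
  seg 2: a=4 b=483/473 c=-1410/473 d=7457/12771
  seg 3: a=-4 b=-520/473 c=3227/1419 d=-5756/12771
  seg 4: a=1 b=178/473 c=-843/473 d=281/946
S(15/2) = -3885/1892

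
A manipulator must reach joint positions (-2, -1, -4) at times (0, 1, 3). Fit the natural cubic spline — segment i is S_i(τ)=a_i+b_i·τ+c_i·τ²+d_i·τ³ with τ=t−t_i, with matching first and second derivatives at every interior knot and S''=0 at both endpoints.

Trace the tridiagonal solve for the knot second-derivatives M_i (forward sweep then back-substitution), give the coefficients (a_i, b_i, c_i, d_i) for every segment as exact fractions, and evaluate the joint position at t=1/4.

Δ: Δ0=1, Δ1=-3/2
row 1: diag=6, rhs=-15; c'=1/3, d'=-5/2
back: M1=-5/2
M: M0=0, M1=-5/2, M2=0
seg 0: a=-2, c=M0/2=0, d=(M1−M0)/(6·1)=-5/12, b=Δ0−h0·(2M0+M1)/6=17/12
seg 1: a=-1, c=M1/2=-5/4, d=(M2−M1)/(6·2)=5/24, b=Δ1−h1·(2M1+M2)/6=1/6
t_q=1/4 → seg 0, τ=1/4; S=-2+17/12·τ+0·τ²+-5/12·τ³=-423/256

  seg 0: a=-2 b=17/12 c=0 d=-5/12
  seg 1: a=-1 b=1/6 c=-5/4 d=5/24
S(1/4) = -423/256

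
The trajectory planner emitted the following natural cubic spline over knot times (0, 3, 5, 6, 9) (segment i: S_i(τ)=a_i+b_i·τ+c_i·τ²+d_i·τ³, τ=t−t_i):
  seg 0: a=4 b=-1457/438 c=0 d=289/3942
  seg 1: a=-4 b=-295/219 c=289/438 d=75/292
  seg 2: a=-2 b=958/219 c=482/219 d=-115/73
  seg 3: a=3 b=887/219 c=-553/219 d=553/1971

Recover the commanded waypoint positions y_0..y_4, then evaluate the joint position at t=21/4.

y_0 = S_0(0) = a_0 = 4
y_1 = S_1(0) = a_1 = -4
y_2 = S_2(0) = a_2 = -2
y_3 = S_3(0) = a_3 = 3
y_4 = S_3(3) = 0
t_q=21/4 is in segment 2 (τ=1/4); S_2(τ)=-3707/4672

y_0=4 y_1=-4 y_2=-2 y_3=3 y_4=0
S(21/4) = -3707/4672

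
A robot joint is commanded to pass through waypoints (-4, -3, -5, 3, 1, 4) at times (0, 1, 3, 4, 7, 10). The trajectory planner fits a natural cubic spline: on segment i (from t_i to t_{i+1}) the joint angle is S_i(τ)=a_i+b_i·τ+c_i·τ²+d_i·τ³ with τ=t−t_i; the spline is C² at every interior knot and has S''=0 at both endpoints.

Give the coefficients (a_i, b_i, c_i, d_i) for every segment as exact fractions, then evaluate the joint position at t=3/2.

  seg 0: a=-4 b=1379/678 c=0 d=-701/678
  seg 1: a=-3 b=-362/339 c=-701/226 d=1063/678
  seg 2: a=-5 b=1810/339 c=1425/226 d=-2471/678
  seg 3: a=3 b=4757/678 c=-523/113 d=4205/6102
  seg 4: a=1 b=-728/339 c=1067/678 d=-1067/6102
S(3/2) = -7437/1808

Δ: Δ0=1, Δ1=-1, Δ2=8, Δ3=-2/3, Δ4=1
row 1: diag=6, rhs=-12; c'=1/3, d'=-2
row 2: denom=6−2·1/3=16/3; d'=(54−2·-2)/(16/3)=87/8
row 3: denom=8−1·3/16=125/16; d'=(-52−1·87/8)/(125/16)=-1006/125
row 4: denom=12−3·48/125=1356/125; d'=(10−3·-1006/125)/(1356/125)=1067/339
back: M4=1067/339
back: M3=-1006/125−48/125·1067/339=-1046/113
back: M2=87/8−3/16·-1046/113=1425/113
back: M1=-2−1/3·1425/113=-701/113
M: M0=0, M1=-701/113, M2=1425/113, M3=-1046/113, M4=1067/339, M5=0
seg 0: a=-4, c=M0/2=0, d=(M1−M0)/(6·1)=-701/678, b=Δ0−h0·(2M0+M1)/6=1379/678
seg 1: a=-3, c=M1/2=-701/226, d=(M2−M1)/(6·2)=1063/678, b=Δ1−h1·(2M1+M2)/6=-362/339
seg 2: a=-5, c=M2/2=1425/226, d=(M3−M2)/(6·1)=-2471/678, b=Δ2−h2·(2M2+M3)/6=1810/339
seg 3: a=3, c=M3/2=-523/113, d=(M4−M3)/(6·3)=4205/6102, b=Δ3−h3·(2M3+M4)/6=4757/678
seg 4: a=1, c=M4/2=1067/678, d=(M5−M4)/(6·3)=-1067/6102, b=Δ4−h4·(2M4+M5)/6=-728/339
t_q=3/2 → seg 1, τ=1/2; S=-3+-362/339·τ+-701/226·τ²+1063/678·τ³=-7437/1808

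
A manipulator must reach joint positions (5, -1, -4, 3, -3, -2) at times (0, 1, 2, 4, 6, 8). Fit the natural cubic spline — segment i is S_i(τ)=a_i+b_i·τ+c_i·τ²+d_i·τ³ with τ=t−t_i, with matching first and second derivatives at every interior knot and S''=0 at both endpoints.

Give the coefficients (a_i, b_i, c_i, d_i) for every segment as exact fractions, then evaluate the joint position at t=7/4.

Δ: Δ0=-6, Δ1=-3, Δ2=7/2, Δ3=-3, Δ4=1/2
row 1: diag=4, rhs=18; c'=1/4, d'=9/2
row 2: denom=6−1·1/4=23/4; d'=(39−1·9/2)/(23/4)=6
row 3: denom=8−2·8/23=168/23; d'=(-39−2·6)/(168/23)=-391/56
row 4: denom=8−2·23/84=313/42; d'=(21−2·-391/56)/(313/42)=2937/626
back: M4=2937/626
back: M3=-391/56−23/84·2937/626=-5175/626
back: M2=6−8/23·-5175/626=2778/313
back: M1=9/2−1/4·2778/313=714/313
M: M0=0, M1=714/313, M2=2778/313, M3=-5175/626, M4=2937/626, M5=0
seg 0: a=5, c=M0/2=0, d=(M1−M0)/(6·1)=119/313, b=Δ0−h0·(2M0+M1)/6=-1997/313
seg 1: a=-1, c=M1/2=357/313, d=(M2−M1)/(6·1)=344/313, b=Δ1−h1·(2M1+M2)/6=-1640/313
seg 2: a=-4, c=M2/2=1389/313, d=(M3−M2)/(6·2)=-3577/2504, b=Δ2−h2·(2M2+M3)/6=106/313
seg 3: a=3, c=M3/2=-5175/1252, d=(M4−M3)/(6·2)=338/313, b=Δ3−h3·(2M3+M4)/6=593/626
seg 4: a=-3, c=M4/2=2937/1252, d=(M5−M4)/(6·2)=-979/2504, b=Δ4−h4·(2M4+M5)/6=-1645/626
t_q=7/4 → seg 1, τ=3/4; S=-1+-1640/313·τ+357/313·τ²+344/313·τ³=-19153/5008

  seg 0: a=5 b=-1997/313 c=0 d=119/313
  seg 1: a=-1 b=-1640/313 c=357/313 d=344/313
  seg 2: a=-4 b=106/313 c=1389/313 d=-3577/2504
  seg 3: a=3 b=593/626 c=-5175/1252 d=338/313
  seg 4: a=-3 b=-1645/626 c=2937/1252 d=-979/2504
S(7/4) = -19153/5008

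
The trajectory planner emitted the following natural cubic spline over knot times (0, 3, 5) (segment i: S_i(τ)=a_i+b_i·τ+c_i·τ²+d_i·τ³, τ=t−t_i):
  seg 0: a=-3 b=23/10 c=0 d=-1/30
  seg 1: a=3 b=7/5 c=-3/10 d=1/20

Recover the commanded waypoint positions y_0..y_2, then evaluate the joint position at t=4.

y_0=-3 y_1=3 y_2=5
S(4) = 83/20

y_0 = S_0(0) = a_0 = -3
y_1 = S_1(0) = a_1 = 3
y_2 = S_1(2) = 5
t_q=4 is in segment 1 (τ=1); S_1(τ)=83/20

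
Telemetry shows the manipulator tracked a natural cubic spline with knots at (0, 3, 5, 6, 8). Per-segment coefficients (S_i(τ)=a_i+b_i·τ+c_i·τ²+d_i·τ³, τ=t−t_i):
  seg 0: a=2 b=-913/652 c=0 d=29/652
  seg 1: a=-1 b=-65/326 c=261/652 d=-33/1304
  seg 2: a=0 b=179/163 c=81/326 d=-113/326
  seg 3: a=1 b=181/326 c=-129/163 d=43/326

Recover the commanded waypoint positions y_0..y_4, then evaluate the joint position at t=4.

y_0=2 y_1=-1 y_2=0 y_3=1 y_4=0
S(4) = -1075/1304

y_0 = S_0(0) = a_0 = 2
y_1 = S_1(0) = a_1 = -1
y_2 = S_2(0) = a_2 = 0
y_3 = S_3(0) = a_3 = 1
y_4 = S_3(2) = 0
t_q=4 is in segment 1 (τ=1); S_1(τ)=-1075/1304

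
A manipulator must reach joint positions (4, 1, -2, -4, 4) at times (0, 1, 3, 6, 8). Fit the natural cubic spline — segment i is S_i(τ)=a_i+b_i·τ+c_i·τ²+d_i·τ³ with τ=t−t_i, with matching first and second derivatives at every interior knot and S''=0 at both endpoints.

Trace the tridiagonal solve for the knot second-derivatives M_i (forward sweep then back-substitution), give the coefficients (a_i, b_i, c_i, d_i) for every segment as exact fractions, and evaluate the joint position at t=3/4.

Δ: Δ0=-3, Δ1=-3/2, Δ2=-2/3, Δ3=4
row 1: diag=6, rhs=9; c'=1/3, d'=3/2
row 2: denom=10−2·1/3=28/3; d'=(5−2·3/2)/(28/3)=3/14
row 3: denom=10−3·9/28=253/28; d'=(28−3·3/14)/(253/28)=766/253
back: M3=766/253
back: M2=3/14−9/28·766/253=-192/253
back: M1=3/2−1/3·-192/253=887/506
M: M0=0, M1=887/506, M2=-192/253, M3=766/253, M4=0
seg 0: a=4, c=M0/2=0, d=(M1−M0)/(6·1)=887/3036, b=Δ0−h0·(2M0+M1)/6=-9995/3036
seg 1: a=1, c=M1/2=887/1012, d=(M2−M1)/(6·2)=-1271/6072, b=Δ1−h1·(2M1+M2)/6=-3667/1518
seg 2: a=-2, c=M2/2=-96/253, d=(M3−M2)/(6·3)=479/2277, b=Δ2−h2·(2M2+M3)/6=-1079/759
seg 3: a=-4, c=M3/2=383/253, d=(M4−M3)/(6·2)=-383/1518, b=Δ3−h3·(2M3+M4)/6=1504/759
t_q=3/4 → seg 0, τ=3/4; S=4+-9995/3036·τ+0·τ²+887/3036·τ³=107135/64768

  seg 0: a=4 b=-9995/3036 c=0 d=887/3036
  seg 1: a=1 b=-3667/1518 c=887/1012 d=-1271/6072
  seg 2: a=-2 b=-1079/759 c=-96/253 d=479/2277
  seg 3: a=-4 b=1504/759 c=383/253 d=-383/1518
S(3/4) = 107135/64768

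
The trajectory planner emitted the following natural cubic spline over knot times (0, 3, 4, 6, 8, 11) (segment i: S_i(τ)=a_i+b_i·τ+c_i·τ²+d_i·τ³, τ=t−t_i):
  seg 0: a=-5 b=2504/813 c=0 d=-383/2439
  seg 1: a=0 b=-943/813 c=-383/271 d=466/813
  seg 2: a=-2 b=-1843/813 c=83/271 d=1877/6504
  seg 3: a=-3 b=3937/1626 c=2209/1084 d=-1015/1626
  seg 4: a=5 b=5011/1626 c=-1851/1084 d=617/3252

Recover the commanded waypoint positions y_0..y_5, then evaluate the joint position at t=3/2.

y_0 = S_0(0) = a_0 = -5
y_1 = S_1(0) = a_1 = 0
y_2 = S_2(0) = a_2 = -2
y_3 = S_3(0) = a_3 = -3
y_4 = S_4(0) = a_4 = 5
y_5 = S_4(3) = 4
t_q=3/2 is in segment 0 (τ=3/2); S_0(τ)=-1973/2168

y_0=-5 y_1=0 y_2=-2 y_3=-3 y_4=5 y_5=4
S(3/2) = -1973/2168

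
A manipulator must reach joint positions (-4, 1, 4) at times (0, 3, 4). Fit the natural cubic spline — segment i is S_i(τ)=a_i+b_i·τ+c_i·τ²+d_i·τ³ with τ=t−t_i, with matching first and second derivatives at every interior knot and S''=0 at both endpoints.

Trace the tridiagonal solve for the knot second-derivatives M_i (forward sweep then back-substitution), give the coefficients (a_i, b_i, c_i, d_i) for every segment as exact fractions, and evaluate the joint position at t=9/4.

Δ: Δ0=5/3, Δ1=3
row 1: diag=8, rhs=8; c'=1/8, d'=1
back: M1=1
M: M0=0, M1=1, M2=0
seg 0: a=-4, c=M0/2=0, d=(M1−M0)/(6·3)=1/18, b=Δ0−h0·(2M0+M1)/6=7/6
seg 1: a=1, c=M1/2=1/2, d=(M2−M1)/(6·1)=-1/6, b=Δ1−h1·(2M1+M2)/6=8/3
t_q=9/4 → seg 0, τ=9/4; S=-4+7/6·τ+0·τ²+1/18·τ³=-95/128

  seg 0: a=-4 b=7/6 c=0 d=1/18
  seg 1: a=1 b=8/3 c=1/2 d=-1/6
S(9/4) = -95/128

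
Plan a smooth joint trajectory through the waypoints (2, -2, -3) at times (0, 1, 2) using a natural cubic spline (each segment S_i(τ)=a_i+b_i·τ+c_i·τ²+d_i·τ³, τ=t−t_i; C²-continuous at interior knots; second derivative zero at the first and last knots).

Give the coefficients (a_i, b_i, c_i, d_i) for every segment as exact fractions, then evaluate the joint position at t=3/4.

  seg 0: a=2 b=-19/4 c=0 d=3/4
  seg 1: a=-2 b=-5/2 c=9/4 d=-3/4
S(3/4) = -319/256

Δ: Δ0=-4, Δ1=-1
row 1: diag=4, rhs=18; c'=1/4, d'=9/2
back: M1=9/2
M: M0=0, M1=9/2, M2=0
seg 0: a=2, c=M0/2=0, d=(M1−M0)/(6·1)=3/4, b=Δ0−h0·(2M0+M1)/6=-19/4
seg 1: a=-2, c=M1/2=9/4, d=(M2−M1)/(6·1)=-3/4, b=Δ1−h1·(2M1+M2)/6=-5/2
t_q=3/4 → seg 0, τ=3/4; S=2+-19/4·τ+0·τ²+3/4·τ³=-319/256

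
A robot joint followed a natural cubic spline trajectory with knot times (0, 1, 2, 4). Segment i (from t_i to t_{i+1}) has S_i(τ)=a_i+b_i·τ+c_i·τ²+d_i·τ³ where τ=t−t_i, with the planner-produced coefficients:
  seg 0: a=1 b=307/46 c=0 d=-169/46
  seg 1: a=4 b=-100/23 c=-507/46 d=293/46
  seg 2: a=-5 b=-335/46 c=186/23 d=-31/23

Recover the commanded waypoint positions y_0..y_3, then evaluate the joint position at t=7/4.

y_0 = S_0(0) = a_0 = 1
y_1 = S_1(0) = a_1 = 4
y_2 = S_2(0) = a_2 = -5
y_3 = S_2(2) = 2
t_q=7/4 is in segment 1 (τ=3/4); S_1(τ)=-355/128

y_0=1 y_1=4 y_2=-5 y_3=2
S(7/4) = -355/128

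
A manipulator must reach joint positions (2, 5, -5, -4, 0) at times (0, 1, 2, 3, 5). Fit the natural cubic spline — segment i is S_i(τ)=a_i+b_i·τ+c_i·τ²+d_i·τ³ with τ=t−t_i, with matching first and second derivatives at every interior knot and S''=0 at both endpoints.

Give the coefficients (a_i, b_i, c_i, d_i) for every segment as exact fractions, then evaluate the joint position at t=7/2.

  seg 0: a=2 b=311/43 c=0 d=-182/43
  seg 1: a=5 b=-235/43 c=-546/43 d=351/43
  seg 2: a=-5 b=-274/43 c=507/43 d=-190/43
  seg 3: a=-4 b=170/43 c=-63/43 d=21/86
S(7/2) = -1623/688

Δ: Δ0=3, Δ1=-10, Δ2=1, Δ3=2
row 1: diag=4, rhs=-78; c'=1/4, d'=-39/2
row 2: denom=4−1·1/4=15/4; d'=(66−1·-39/2)/(15/4)=114/5
row 3: denom=6−1·4/15=86/15; d'=(6−1·114/5)/(86/15)=-126/43
back: M3=-126/43
back: M2=114/5−4/15·-126/43=1014/43
back: M1=-39/2−1/4·1014/43=-1092/43
M: M0=0, M1=-1092/43, M2=1014/43, M3=-126/43, M4=0
seg 0: a=2, c=M0/2=0, d=(M1−M0)/(6·1)=-182/43, b=Δ0−h0·(2M0+M1)/6=311/43
seg 1: a=5, c=M1/2=-546/43, d=(M2−M1)/(6·1)=351/43, b=Δ1−h1·(2M1+M2)/6=-235/43
seg 2: a=-5, c=M2/2=507/43, d=(M3−M2)/(6·1)=-190/43, b=Δ2−h2·(2M2+M3)/6=-274/43
seg 3: a=-4, c=M3/2=-63/43, d=(M4−M3)/(6·2)=21/86, b=Δ3−h3·(2M3+M4)/6=170/43
t_q=7/2 → seg 3, τ=1/2; S=-4+170/43·τ+-63/43·τ²+21/86·τ³=-1623/688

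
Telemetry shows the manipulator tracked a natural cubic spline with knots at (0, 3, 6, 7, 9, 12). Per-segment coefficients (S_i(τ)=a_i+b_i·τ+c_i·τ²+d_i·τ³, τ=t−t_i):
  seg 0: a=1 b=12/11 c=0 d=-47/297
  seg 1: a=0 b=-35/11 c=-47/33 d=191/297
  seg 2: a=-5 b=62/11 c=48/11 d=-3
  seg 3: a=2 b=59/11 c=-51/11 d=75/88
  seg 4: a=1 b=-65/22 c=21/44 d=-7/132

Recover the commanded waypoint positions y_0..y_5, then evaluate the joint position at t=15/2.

y_0=1 y_1=0 y_2=-5 y_3=2 y_4=1 y_5=-5
S(15/2) = 2555/704

y_0 = S_0(0) = a_0 = 1
y_1 = S_1(0) = a_1 = 0
y_2 = S_2(0) = a_2 = -5
y_3 = S_3(0) = a_3 = 2
y_4 = S_4(0) = a_4 = 1
y_5 = S_4(3) = -5
t_q=15/2 is in segment 3 (τ=1/2); S_3(τ)=2555/704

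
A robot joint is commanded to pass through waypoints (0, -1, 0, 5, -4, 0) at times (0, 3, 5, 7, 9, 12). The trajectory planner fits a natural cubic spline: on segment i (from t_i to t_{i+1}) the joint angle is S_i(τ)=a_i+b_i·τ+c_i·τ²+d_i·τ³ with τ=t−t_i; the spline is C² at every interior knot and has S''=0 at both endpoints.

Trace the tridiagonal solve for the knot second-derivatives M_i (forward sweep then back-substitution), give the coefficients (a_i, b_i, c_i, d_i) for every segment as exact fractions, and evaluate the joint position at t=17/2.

Δ: Δ0=-1/3, Δ1=1/2, Δ2=5/2, Δ3=-9/2, Δ4=4/3
row 1: diag=10, rhs=5; c'=1/5, d'=1/2
row 2: denom=8−2·1/5=38/5; d'=(12−2·1/2)/(38/5)=55/38
row 3: denom=8−2·5/19=142/19; d'=(-42−2·55/38)/(142/19)=-853/142
row 4: denom=10−2·19/71=672/71; d'=(35−2·-853/142)/(672/71)=1669/336
back: M4=1669/336
back: M3=-853/142−19/71·1669/336=-2465/336
back: M2=55/38−5/19·-2465/336=1135/336
back: M1=1/2−1/5·1135/336=-59/336
M: M0=0, M1=-59/336, M2=1135/336, M3=-2465/336, M4=1669/336, M5=0
seg 0: a=0, c=M0/2=0, d=(M1−M0)/(6·3)=-59/6048, b=Δ0−h0·(2M0+M1)/6=-55/224
seg 1: a=-1, c=M1/2=-59/672, d=(M2−M1)/(6·2)=199/672, b=Δ1−h1·(2M1+M2)/6=-57/112
seg 2: a=0, c=M2/2=1135/672, d=(M3−M2)/(6·2)=-25/28, b=Δ2−h2·(2M2+M3)/6=905/336
seg 3: a=5, c=M3/2=-2465/672, d=(M4−M3)/(6·2)=689/672, b=Δ3−h3·(2M3+M4)/6=-425/336
seg 4: a=-4, c=M4/2=1669/672, d=(M5−M4)/(6·3)=-1669/6048, b=Δ4−h4·(2M4+M5)/6=-407/112
t_q=17/2 → seg 3, τ=3/2; S=5+-425/336·τ+-2465/672·τ²+689/672·τ³=-3029/1792

  seg 0: a=0 b=-55/224 c=0 d=-59/6048
  seg 1: a=-1 b=-57/112 c=-59/672 d=199/672
  seg 2: a=0 b=905/336 c=1135/672 d=-25/28
  seg 3: a=5 b=-425/336 c=-2465/672 d=689/672
  seg 4: a=-4 b=-407/112 c=1669/672 d=-1669/6048
S(17/2) = -3029/1792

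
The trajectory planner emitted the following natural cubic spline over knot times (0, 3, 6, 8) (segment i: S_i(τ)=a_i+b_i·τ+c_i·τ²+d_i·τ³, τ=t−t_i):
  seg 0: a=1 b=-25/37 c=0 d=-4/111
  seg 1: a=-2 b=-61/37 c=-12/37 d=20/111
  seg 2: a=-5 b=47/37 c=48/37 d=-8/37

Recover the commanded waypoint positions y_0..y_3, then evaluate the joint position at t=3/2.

y_0=1 y_1=-2 y_2=-5 y_3=1
S(3/2) = -5/37

y_0 = S_0(0) = a_0 = 1
y_1 = S_1(0) = a_1 = -2
y_2 = S_2(0) = a_2 = -5
y_3 = S_2(2) = 1
t_q=3/2 is in segment 0 (τ=3/2); S_0(τ)=-5/37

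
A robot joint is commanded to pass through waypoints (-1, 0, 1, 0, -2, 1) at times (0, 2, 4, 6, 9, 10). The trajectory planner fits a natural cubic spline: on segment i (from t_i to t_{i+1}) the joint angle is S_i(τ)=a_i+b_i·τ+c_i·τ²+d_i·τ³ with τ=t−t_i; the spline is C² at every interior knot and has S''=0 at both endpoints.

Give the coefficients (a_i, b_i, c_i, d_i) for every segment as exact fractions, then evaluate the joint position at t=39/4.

  seg 0: a=-1 b=2725/6006 c=0 d=139/12012
  seg 1: a=0 b=3559/6006 c=139/2002 d=-695/12012
  seg 2: a=1 b=151/858 c=-278/1001 d=-181/6006
  seg 3: a=0 b=-599/462 c=-459/1001 d=365/1638
  seg 4: a=-2 b=5912/3003 c=3097/2002 d=-3097/6006
S(39/4) = 16547/128128

Δ: Δ0=1/2, Δ1=1/2, Δ2=-1/2, Δ3=-2/3, Δ4=3
row 1: diag=8, rhs=0; c'=1/4, d'=0
row 2: denom=8−2·1/4=15/2; d'=(-6−2·0)/(15/2)=-4/5
row 3: denom=10−2·4/15=142/15; d'=(-1−2·-4/5)/(142/15)=9/142
row 4: denom=8−3·45/142=1001/142; d'=(22−3·9/142)/(1001/142)=3097/1001
back: M4=3097/1001
back: M3=9/142−45/142·3097/1001=-918/1001
back: M2=-4/5−4/15·-918/1001=-556/1001
back: M1=0−1/4·-556/1001=139/1001
M: M0=0, M1=139/1001, M2=-556/1001, M3=-918/1001, M4=3097/1001, M5=0
seg 0: a=-1, c=M0/2=0, d=(M1−M0)/(6·2)=139/12012, b=Δ0−h0·(2M0+M1)/6=2725/6006
seg 1: a=0, c=M1/2=139/2002, d=(M2−M1)/(6·2)=-695/12012, b=Δ1−h1·(2M1+M2)/6=3559/6006
seg 2: a=1, c=M2/2=-278/1001, d=(M3−M2)/(6·2)=-181/6006, b=Δ2−h2·(2M2+M3)/6=151/858
seg 3: a=0, c=M3/2=-459/1001, d=(M4−M3)/(6·3)=365/1638, b=Δ3−h3·(2M3+M4)/6=-599/462
seg 4: a=-2, c=M4/2=3097/2002, d=(M5−M4)/(6·1)=-3097/6006, b=Δ4−h4·(2M4+M5)/6=5912/3003
t_q=39/4 → seg 4, τ=3/4; S=-2+5912/3003·τ+3097/2002·τ²+-3097/6006·τ³=16547/128128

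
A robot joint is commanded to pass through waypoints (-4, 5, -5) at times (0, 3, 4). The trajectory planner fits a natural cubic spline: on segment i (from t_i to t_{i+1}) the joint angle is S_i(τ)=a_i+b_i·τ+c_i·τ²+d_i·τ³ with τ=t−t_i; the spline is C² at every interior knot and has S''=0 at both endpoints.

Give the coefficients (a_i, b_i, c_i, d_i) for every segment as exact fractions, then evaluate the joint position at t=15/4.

Δ: Δ0=3, Δ1=-10
row 1: diag=8, rhs=-78; c'=1/8, d'=-39/4
back: M1=-39/4
M: M0=0, M1=-39/4, M2=0
seg 0: a=-4, c=M0/2=0, d=(M1−M0)/(6·3)=-13/24, b=Δ0−h0·(2M0+M1)/6=63/8
seg 1: a=5, c=M1/2=-39/8, d=(M2−M1)/(6·1)=13/8, b=Δ1−h1·(2M1+M2)/6=-27/4
t_q=15/4 → seg 1, τ=3/4; S=5+-27/4·τ+-39/8·τ²+13/8·τ³=-1085/512

  seg 0: a=-4 b=63/8 c=0 d=-13/24
  seg 1: a=5 b=-27/4 c=-39/8 d=13/8
S(15/4) = -1085/512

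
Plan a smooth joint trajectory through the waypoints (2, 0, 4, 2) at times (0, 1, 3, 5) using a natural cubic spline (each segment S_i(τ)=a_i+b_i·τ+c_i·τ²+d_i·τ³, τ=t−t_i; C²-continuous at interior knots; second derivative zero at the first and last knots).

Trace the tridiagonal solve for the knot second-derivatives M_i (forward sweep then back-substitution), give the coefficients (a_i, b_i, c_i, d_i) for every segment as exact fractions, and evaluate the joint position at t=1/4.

Δ: Δ0=-2, Δ1=2, Δ2=-1
row 1: diag=6, rhs=24; c'=1/3, d'=4
row 2: denom=8−2·1/3=22/3; d'=(-18−2·4)/(22/3)=-39/11
back: M2=-39/11
back: M1=4−1/3·-39/11=57/11
M: M0=0, M1=57/11, M2=-39/11, M3=0
seg 0: a=2, c=M0/2=0, d=(M1−M0)/(6·1)=19/22, b=Δ0−h0·(2M0+M1)/6=-63/22
seg 1: a=0, c=M1/2=57/22, d=(M2−M1)/(6·2)=-8/11, b=Δ1−h1·(2M1+M2)/6=-3/11
seg 2: a=4, c=M2/2=-39/22, d=(M3−M2)/(6·2)=13/44, b=Δ2−h2·(2M2+M3)/6=15/11
t_q=1/4 → seg 0, τ=1/4; S=2+-63/22·τ+0·τ²+19/22·τ³=1827/1408

  seg 0: a=2 b=-63/22 c=0 d=19/22
  seg 1: a=0 b=-3/11 c=57/22 d=-8/11
  seg 2: a=4 b=15/11 c=-39/22 d=13/44
S(1/4) = 1827/1408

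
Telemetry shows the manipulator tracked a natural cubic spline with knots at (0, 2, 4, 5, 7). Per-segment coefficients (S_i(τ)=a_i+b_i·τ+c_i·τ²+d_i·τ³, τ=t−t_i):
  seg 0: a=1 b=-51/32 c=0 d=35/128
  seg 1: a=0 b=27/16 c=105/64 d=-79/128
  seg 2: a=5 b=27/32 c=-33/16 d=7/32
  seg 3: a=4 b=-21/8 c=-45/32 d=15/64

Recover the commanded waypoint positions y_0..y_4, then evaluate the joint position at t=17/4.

y_0=1 y_1=0 y_2=5 y_3=4 y_4=-5
S(17/4) = 10415/2048

y_0 = S_0(0) = a_0 = 1
y_1 = S_1(0) = a_1 = 0
y_2 = S_2(0) = a_2 = 5
y_3 = S_3(0) = a_3 = 4
y_4 = S_3(2) = -5
t_q=17/4 is in segment 2 (τ=1/4); S_2(τ)=10415/2048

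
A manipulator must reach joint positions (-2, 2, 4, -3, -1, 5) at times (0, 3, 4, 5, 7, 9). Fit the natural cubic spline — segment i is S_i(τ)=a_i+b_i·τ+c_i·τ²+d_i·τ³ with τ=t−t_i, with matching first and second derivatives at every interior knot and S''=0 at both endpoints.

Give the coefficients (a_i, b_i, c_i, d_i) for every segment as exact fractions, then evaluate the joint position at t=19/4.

Δ: Δ0=4/3, Δ1=2, Δ2=-7, Δ3=1, Δ4=3
row 1: diag=8, rhs=4; c'=1/8, d'=1/2
row 2: denom=4−1·1/8=31/8; d'=(-54−1·1/2)/(31/8)=-436/31
row 3: denom=6−1·8/31=178/31; d'=(48−1·-436/31)/(178/31)=962/89
row 4: denom=8−2·31/89=650/89; d'=(12−2·962/89)/(650/89)=-428/325
back: M4=-428/325
back: M3=962/89−31/89·-428/325=3662/325
back: M2=-436/31−8/31·3662/325=-5516/325
back: M1=1/2−1/8·-5516/325=852/325
M: M0=0, M1=852/325, M2=-5516/325, M3=3662/325, M4=-428/325, M5=0
seg 0: a=-2, c=M0/2=0, d=(M1−M0)/(6·3)=142/975, b=Δ0−h0·(2M0+M1)/6=22/975
seg 1: a=2, c=M1/2=426/325, d=(M2−M1)/(6·1)=-3184/975, b=Δ1−h1·(2M1+M2)/6=3856/975
seg 2: a=4, c=M2/2=-2758/325, d=(M3−M2)/(6·1)=353/75, b=Δ2−h2·(2M2+M3)/6=-628/195
seg 3: a=-3, c=M3/2=1831/325, d=(M4−M3)/(6·2)=-409/390, b=Δ3−h3·(2M3+M4)/6=-5921/975
seg 4: a=-1, c=M4/2=-214/325, d=(M5−M4)/(6·2)=107/975, b=Δ4−h4·(2M4+M5)/6=3781/975
t_q=19/4 → seg 2, τ=3/4; S=4+-628/195·τ+-2758/325·τ²+353/75·τ³=-25027/20800

  seg 0: a=-2 b=22/975 c=0 d=142/975
  seg 1: a=2 b=3856/975 c=426/325 d=-3184/975
  seg 2: a=4 b=-628/195 c=-2758/325 d=353/75
  seg 3: a=-3 b=-5921/975 c=1831/325 d=-409/390
  seg 4: a=-1 b=3781/975 c=-214/325 d=107/975
S(19/4) = -25027/20800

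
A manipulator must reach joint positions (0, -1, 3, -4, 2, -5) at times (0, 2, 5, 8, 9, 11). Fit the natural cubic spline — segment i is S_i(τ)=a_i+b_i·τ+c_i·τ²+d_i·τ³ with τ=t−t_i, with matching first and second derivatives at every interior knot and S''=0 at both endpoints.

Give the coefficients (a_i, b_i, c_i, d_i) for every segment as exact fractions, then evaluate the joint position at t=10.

Δ: Δ0=-1/2, Δ1=4/3, Δ2=-7/3, Δ3=6, Δ4=-7/2
row 1: diag=10, rhs=11; c'=3/10, d'=11/10
row 2: denom=12−3·3/10=111/10; d'=(-22−3·11/10)/(111/10)=-253/111
row 3: denom=8−3·10/37=266/37; d'=(50−3·-253/111)/(266/37)=2103/266
row 4: denom=6−1·37/266=1559/266; d'=(-57−1·2103/266)/(1559/266)=-17265/1559
back: M4=-17265/1559
back: M3=2103/266−37/266·-17265/1559=14727/1559
back: M2=-253/111−10/37·14727/1559=-22601/4677
back: M1=11/10−3/10·-22601/4677=3975/1559
M: M0=0, M1=3975/1559, M2=-22601/4677, M3=14727/1559, M4=-17265/1559, M5=0
seg 0: a=0, c=M0/2=0, d=(M1−M0)/(6·2)=1325/6236, b=Δ0−h0·(2M0+M1)/6=-4209/3118
seg 1: a=-1, c=M1/2=3975/3118, d=(M2−M1)/(6·3)=-17263/42093, b=Δ1−h1·(2M1+M2)/6=3741/3118
seg 2: a=3, c=M2/2=-22601/9354, d=(M3−M2)/(6·3)=33391/42093, b=Δ2−h2·(2M2+M3)/6=-6935/3118
seg 3: a=-4, c=M3/2=14727/3118, d=(M4−M3)/(6·1)=-5332/1559, b=Δ3−h3·(2M3+M4)/6=14645/3118
seg 4: a=2, c=M4/2=-17265/3118, d=(M5−M4)/(6·2)=5755/6236, b=Δ4−h4·(2M4+M5)/6=12107/3118
t_q=10 → seg 4, τ=1; S=2+12107/3118·τ+-17265/3118·τ²+5755/6236·τ³=7911/6236

  seg 0: a=0 b=-4209/3118 c=0 d=1325/6236
  seg 1: a=-1 b=3741/3118 c=3975/3118 d=-17263/42093
  seg 2: a=3 b=-6935/3118 c=-22601/9354 d=33391/42093
  seg 3: a=-4 b=14645/3118 c=14727/3118 d=-5332/1559
  seg 4: a=2 b=12107/3118 c=-17265/3118 d=5755/6236
S(10) = 7911/6236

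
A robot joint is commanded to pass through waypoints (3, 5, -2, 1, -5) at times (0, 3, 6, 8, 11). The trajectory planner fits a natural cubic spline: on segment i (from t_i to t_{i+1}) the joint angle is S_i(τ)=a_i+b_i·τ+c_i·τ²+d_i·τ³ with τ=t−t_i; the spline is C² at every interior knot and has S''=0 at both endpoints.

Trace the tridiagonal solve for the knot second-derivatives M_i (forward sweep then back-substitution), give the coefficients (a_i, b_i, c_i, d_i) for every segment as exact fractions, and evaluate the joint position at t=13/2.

  seg 0: a=3 b=110/59 c=0 d=-212/1593
  seg 1: a=5 b=-102/59 c=-212/177 d=529/1593
  seg 2: a=-2 b=3/59 c=317/177 d=-755/1416
  seg 3: a=1 b=289/354 c=-997/708 d=997/6372
S(13/2) = -6017/3776

Δ: Δ0=2/3, Δ1=-7/3, Δ2=3/2, Δ3=-2
row 1: diag=12, rhs=-18; c'=1/4, d'=-3/2
row 2: denom=10−3·1/4=37/4; d'=(23−3·-3/2)/(37/4)=110/37
row 3: denom=10−2·8/37=354/37; d'=(-21−2·110/37)/(354/37)=-997/354
back: M3=-997/354
back: M2=110/37−8/37·-997/354=634/177
back: M1=-3/2−1/4·634/177=-424/177
M: M0=0, M1=-424/177, M2=634/177, M3=-997/354, M4=0
seg 0: a=3, c=M0/2=0, d=(M1−M0)/(6·3)=-212/1593, b=Δ0−h0·(2M0+M1)/6=110/59
seg 1: a=5, c=M1/2=-212/177, d=(M2−M1)/(6·3)=529/1593, b=Δ1−h1·(2M1+M2)/6=-102/59
seg 2: a=-2, c=M2/2=317/177, d=(M3−M2)/(6·2)=-755/1416, b=Δ2−h2·(2M2+M3)/6=3/59
seg 3: a=1, c=M3/2=-997/708, d=(M4−M3)/(6·3)=997/6372, b=Δ3−h3·(2M3+M4)/6=289/354
t_q=13/2 → seg 2, τ=1/2; S=-2+3/59·τ+317/177·τ²+-755/1416·τ³=-6017/3776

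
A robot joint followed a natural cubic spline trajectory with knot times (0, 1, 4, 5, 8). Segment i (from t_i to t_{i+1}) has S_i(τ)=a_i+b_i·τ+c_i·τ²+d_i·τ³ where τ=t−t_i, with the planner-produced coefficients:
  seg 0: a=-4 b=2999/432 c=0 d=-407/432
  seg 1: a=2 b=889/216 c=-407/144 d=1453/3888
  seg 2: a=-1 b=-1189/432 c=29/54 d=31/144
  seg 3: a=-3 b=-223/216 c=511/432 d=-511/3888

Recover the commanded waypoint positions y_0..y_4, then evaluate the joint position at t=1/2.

y_0=-4 y_1=2 y_2=-1 y_3=-3 y_4=1
S(1/2) = -745/1152

y_0 = S_0(0) = a_0 = -4
y_1 = S_1(0) = a_1 = 2
y_2 = S_2(0) = a_2 = -1
y_3 = S_3(0) = a_3 = -3
y_4 = S_3(3) = 1
t_q=1/2 is in segment 0 (τ=1/2); S_0(τ)=-745/1152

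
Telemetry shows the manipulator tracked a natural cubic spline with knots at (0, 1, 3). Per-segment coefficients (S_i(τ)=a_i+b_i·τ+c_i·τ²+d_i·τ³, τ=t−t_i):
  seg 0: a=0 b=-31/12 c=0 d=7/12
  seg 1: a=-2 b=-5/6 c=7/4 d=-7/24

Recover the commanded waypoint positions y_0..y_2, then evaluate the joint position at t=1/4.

y_0 = S_0(0) = a_0 = 0
y_1 = S_1(0) = a_1 = -2
y_2 = S_1(2) = 1
t_q=1/4 is in segment 0 (τ=1/4); S_0(τ)=-163/256

y_0=0 y_1=-2 y_2=1
S(1/4) = -163/256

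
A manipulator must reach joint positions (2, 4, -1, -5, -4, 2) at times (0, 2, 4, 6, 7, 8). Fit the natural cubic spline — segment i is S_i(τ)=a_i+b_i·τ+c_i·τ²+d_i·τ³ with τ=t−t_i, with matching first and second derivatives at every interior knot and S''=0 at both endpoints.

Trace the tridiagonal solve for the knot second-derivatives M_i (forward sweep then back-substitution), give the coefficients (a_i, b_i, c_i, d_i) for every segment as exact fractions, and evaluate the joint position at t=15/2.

Δ: Δ0=1, Δ1=-5/2, Δ2=-2, Δ3=1, Δ4=6
row 1: diag=8, rhs=-21; c'=1/4, d'=-21/8
row 2: denom=8−2·1/4=15/2; d'=(3−2·-21/8)/(15/2)=11/10
row 3: denom=6−2·4/15=82/15; d'=(18−2·11/10)/(82/15)=237/82
row 4: denom=4−1·15/82=313/82; d'=(30−1·237/82)/(313/82)=2223/313
back: M4=2223/313
back: M3=237/82−15/82·2223/313=498/313
back: M2=11/10−4/15·498/313=423/626
back: M1=-21/8−1/4·423/626=-1749/626
M: M0=0, M1=-1749/626, M2=423/626, M3=498/313, M4=2223/313, M5=0
seg 0: a=2, c=M0/2=0, d=(M1−M0)/(6·2)=-583/2504, b=Δ0−h0·(2M0+M1)/6=1209/626
seg 1: a=4, c=M1/2=-1749/1252, d=(M2−M1)/(6·2)=181/626, b=Δ1−h1·(2M1+M2)/6=-270/313
seg 2: a=-1, c=M2/2=423/1252, d=(M3−M2)/(6·2)=191/2504, b=Δ2−h2·(2M2+M3)/6=-933/313
seg 3: a=-5, c=M3/2=249/313, d=(M4−M3)/(6·1)=575/626, b=Δ3−h3·(2M3+M4)/6=-447/626
seg 4: a=-4, c=M4/2=2223/626, d=(M5−M4)/(6·1)=-741/626, b=Δ4−h4·(2M4+M5)/6=1137/313
t_q=15/2 → seg 4, τ=1/2; S=-4+1137/313·τ+2223/626·τ²+-741/626·τ³=-7231/5008

  seg 0: a=2 b=1209/626 c=0 d=-583/2504
  seg 1: a=4 b=-270/313 c=-1749/1252 d=181/626
  seg 2: a=-1 b=-933/313 c=423/1252 d=191/2504
  seg 3: a=-5 b=-447/626 c=249/313 d=575/626
  seg 4: a=-4 b=1137/313 c=2223/626 d=-741/626
S(15/2) = -7231/5008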